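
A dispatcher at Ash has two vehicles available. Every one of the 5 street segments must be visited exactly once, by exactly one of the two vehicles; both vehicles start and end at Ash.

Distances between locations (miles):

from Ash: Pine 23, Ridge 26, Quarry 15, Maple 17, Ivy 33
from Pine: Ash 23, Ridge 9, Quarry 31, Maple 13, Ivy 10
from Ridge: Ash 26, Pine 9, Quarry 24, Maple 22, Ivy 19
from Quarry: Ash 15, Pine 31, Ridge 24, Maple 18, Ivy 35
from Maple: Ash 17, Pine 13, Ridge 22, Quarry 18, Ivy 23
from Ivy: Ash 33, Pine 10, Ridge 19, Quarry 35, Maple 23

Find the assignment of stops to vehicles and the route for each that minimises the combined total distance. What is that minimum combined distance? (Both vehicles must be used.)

Minimum combined distance: 115 miles.

Try each way of splitting the stops between the two vehicles (each non-empty) and, for each split, find the best tour for each vehicle:
  {Pine} + {Ridge, Quarry, Maple, Ivy}: 46 + 98 = 144
  {Ridge} + {Pine, Quarry, Maple, Ivy}: 52 + 89 = 141
  {Pine, Ridge} + {Quarry, Maple, Ivy}: 58 + 89 = 147
  {Quarry} + {Pine, Ridge, Maple, Ivy}: 30 + 85 = 115
  {Pine, Quarry} + {Ridge, Maple, Ivy}: 69 + 85 = 154
  {Ridge, Quarry} + {Pine, Maple, Ivy}: 65 + 73 = 138
  … (15 splits in total)
Best: vehicle 1 Ash → Quarry → Ash = 30; vehicle 2 Ash → Ridge → Pine → Ivy → Maple → Ash = 85; combined 115.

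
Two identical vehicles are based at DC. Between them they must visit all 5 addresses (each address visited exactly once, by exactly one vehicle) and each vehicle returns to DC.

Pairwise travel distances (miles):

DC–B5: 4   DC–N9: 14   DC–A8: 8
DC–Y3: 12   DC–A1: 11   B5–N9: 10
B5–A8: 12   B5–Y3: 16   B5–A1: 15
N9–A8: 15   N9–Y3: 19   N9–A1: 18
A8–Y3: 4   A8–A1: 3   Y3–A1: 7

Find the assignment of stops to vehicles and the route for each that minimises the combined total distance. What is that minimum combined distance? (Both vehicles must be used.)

There are 2^4 − 1 = 15 ways to divide the 5 stops into two non-empty groups. For each, the best each vehicle can do is its own shortest tour through its group:
  {B5} + {N9, A8, Y3, A1}: 8 + 51 = 59
  {N9} + {B5, A8, Y3, A1}: 28 + 38 = 66
  {B5, N9} + {A8, Y3, A1}: 28 + 30 = 58
  {A8} + {B5, N9, Y3, A1}: 16 + 51 = 67
  {B5, A8} + {N9, Y3, A1}: 24 + 51 = 75
  {N9, A8} + {B5, Y3, A1}: 37 + 38 = 75
  … (15 splits in total)
Best: vehicle 1 DC → B5 → N9 → DC = 28; vehicle 2 DC → A8 → Y3 → A1 → DC = 30; combined 58.

Minimum combined distance: 58 miles.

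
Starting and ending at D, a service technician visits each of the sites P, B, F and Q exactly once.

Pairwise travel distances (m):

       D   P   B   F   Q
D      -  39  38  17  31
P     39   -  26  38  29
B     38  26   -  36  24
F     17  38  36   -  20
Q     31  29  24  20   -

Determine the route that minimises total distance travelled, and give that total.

Minimum total distance: 126 m.

There are 12 distinct closed tours to check (reversals are equivalent).
D→P→B→F→Q→D: 39+26+36+20+31 = 152
D→P→B→Q→F→D: 39+26+24+20+17 = 126
D→P→F→B→Q→D: 39+38+36+24+31 = 168
D→P→F→Q→B→D: 39+38+20+24+38 = 159
D→P→Q→B→F→D: 39+29+24+36+17 = 145
D→P→Q→F→B→D: 39+29+20+36+38 = 162
D→B→P→F→Q→D: 38+26+38+20+31 = 153
D→B→P→Q→F→D: 38+26+29+20+17 = 130
D→B→F→P→Q→D: 38+36+38+29+31 = 172
D→B→Q→P→F→D: 38+24+29+38+17 = 146
D→F→P→B→Q→D: 17+38+26+24+31 = 136
D→F→B→P→Q→D: 17+36+26+29+31 = 139
The minimum is 126.
One optimal route: D → P → B → Q → F → D (or its reverse).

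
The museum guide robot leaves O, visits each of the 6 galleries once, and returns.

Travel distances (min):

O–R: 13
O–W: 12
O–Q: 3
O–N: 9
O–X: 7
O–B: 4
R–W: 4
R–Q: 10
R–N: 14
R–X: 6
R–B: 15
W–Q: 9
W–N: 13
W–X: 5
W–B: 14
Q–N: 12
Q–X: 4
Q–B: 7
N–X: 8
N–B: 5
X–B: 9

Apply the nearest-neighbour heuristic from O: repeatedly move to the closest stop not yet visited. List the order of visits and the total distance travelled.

Nearest-neighbour total = 39 min; route O → Q → X → W → R → N → B → O.

At O the remaining stops are Q 3, B 4, X 7, N 9, W 12, R 13; go to Q.
At Q the remaining stops are X 4, B 7, W 9, R 10, N 12; go to X.
At X the remaining stops are W 5, R 6, N 8, B 9; go to W.
At W the remaining stops are R 4, N 13, B 14; go to R.
At R the remaining stops are N 14, B 15; go to N.
At N the remaining stops are B 5; go to B.
Return B→O: 4.
Total = 3 + 4 + 5 + 4 + 14 + 5 + 4 = 39.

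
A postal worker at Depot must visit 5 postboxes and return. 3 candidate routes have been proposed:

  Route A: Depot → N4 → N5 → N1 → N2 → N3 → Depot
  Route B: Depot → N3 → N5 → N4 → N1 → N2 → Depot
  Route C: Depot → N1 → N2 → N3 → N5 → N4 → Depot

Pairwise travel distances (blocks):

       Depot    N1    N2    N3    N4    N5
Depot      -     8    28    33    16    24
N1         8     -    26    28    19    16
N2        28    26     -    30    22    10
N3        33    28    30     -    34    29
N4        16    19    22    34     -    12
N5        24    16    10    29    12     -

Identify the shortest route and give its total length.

Shortest is Route C, total 121 blocks.

Route A: 16 + 12 + 16 + 26 + 30 + 33 = 133
Route B: 33 + 29 + 12 + 19 + 26 + 28 = 147
Route C: 8 + 26 + 30 + 29 + 12 + 16 = 121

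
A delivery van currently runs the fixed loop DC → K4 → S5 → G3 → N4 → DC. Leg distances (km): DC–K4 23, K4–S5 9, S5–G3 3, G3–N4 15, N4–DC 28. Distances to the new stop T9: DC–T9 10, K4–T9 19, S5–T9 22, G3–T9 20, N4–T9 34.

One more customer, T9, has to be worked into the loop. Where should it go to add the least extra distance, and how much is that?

Insertion cost between consecutive stops i–j is d(i,T9) + d(T9,j) − d(i,j):
  between DC and K4: 10 + 19 − 23 = 6
  between K4 and S5: 19 + 22 − 9 = 32
  between S5 and G3: 22 + 20 − 3 = 39
  between G3 and N4: 20 + 34 − 15 = 39
  between N4 and DC: 34 + 10 − 28 = 16
Cheapest insertion is between DC and K4, adding 6.
New total = 78 + 6 = 84.

Minimum extra distance: 6 km, inserting T9 between DC and K4.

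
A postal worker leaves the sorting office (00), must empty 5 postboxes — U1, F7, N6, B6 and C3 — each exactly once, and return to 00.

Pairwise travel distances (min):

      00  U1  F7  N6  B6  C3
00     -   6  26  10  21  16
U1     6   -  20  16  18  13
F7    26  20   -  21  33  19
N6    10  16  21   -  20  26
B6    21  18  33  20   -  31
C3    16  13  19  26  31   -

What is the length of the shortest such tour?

There are 60 distinct closed tours to check (reversals are equivalent).
00-U1-F7-N6-B6-C3-00: 6+20+21+20+31+16 = 114
00-U1-F7-N6-C3-B6-00: 6+20+21+26+31+21 = 125
00-U1-F7-B6-N6-C3-00: 6+20+33+20+26+16 = 121
00-U1-F7-B6-C3-N6-00: 6+20+33+31+26+10 = 126
00-U1-F7-C3-N6-B6-00: 6+20+19+26+20+21 = 112
00-U1-F7-C3-B6-N6-00: 6+20+19+31+20+10 = 106
00-U1-N6-F7-B6-C3-00: 6+16+21+33+31+16 = 123
00-U1-N6-F7-C3-B6-00: 6+16+21+19+31+21 = 114
00-U1-N6-B6-F7-C3-00: 6+16+20+33+19+16 = 110
00-U1-N6-B6-C3-F7-00: 6+16+20+31+19+26 = 118
00-U1-N6-C3-F7-B6-00: 6+16+26+19+33+21 = 121
00-U1-N6-C3-B6-F7-00: 6+16+26+31+33+26 = 138
00-U1-B6-F7-N6-C3-00: 6+18+33+21+26+16 = 120
00-U1-B6-F7-C3-N6-00: 6+18+33+19+26+10 = 112
… (46 more)
00-U1-B6-N6-F7-C3-00: 6+18+20+21+19+16 = 100  ← best
The minimum is 100.
One optimal route: 00 → U1 → B6 → N6 → F7 → C3 → 00 (or its reverse).

Minimum total distance: 100 min.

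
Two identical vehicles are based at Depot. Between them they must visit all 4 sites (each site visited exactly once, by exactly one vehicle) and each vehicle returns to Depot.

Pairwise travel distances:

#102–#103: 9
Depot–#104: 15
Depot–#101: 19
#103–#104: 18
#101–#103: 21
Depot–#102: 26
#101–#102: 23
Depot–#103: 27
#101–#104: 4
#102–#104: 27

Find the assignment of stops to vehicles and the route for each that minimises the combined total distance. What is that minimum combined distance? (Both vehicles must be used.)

Try each way of splitting the stops between the two vehicles (each non-empty) and, for each split, find the best tour for each vehicle:
  {#101} + {#102, #103, #104}: 38 + 68 = 106
  {#102} + {#101, #103, #104}: 52 + 67 = 119
  {#101, #102} + {#103, #104}: 68 + 60 = 128
  {#103} + {#101, #102, #104}: 54 + 68 = 122
  {#101, #103} + {#102, #104}: 67 + 68 = 135
  {#102, #103} + {#101, #104}: 62 + 38 = 100
  … (7 splits in total)
Best: vehicle 1 Depot → #102 → #103 → Depot = 62; vehicle 2 Depot → #101 → #104 → Depot = 38; combined 100.

Minimum combined distance: 100.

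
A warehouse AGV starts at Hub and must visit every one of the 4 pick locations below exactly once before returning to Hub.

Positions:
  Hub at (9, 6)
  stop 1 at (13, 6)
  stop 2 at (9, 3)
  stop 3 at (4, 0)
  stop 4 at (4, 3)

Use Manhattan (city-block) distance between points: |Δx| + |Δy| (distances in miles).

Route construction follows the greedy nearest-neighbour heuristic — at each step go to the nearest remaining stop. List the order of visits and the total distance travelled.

At Hub the remaining stops are stop 2 3, stop 1 4, stop 4 8, stop 3 11; go to stop 2.
At stop 2 the remaining stops are stop 4 5, stop 1 7, stop 3 8; go to stop 4.
At stop 4 the remaining stops are stop 3 3, stop 1 12; go to stop 3.
At stop 3 the remaining stops are stop 1 15; go to stop 1.
Return stop 1→Hub: 4.
Total = 3 + 5 + 3 + 15 + 4 = 30.

Nearest-neighbour total = 30 miles; route Hub → stop 2 → stop 4 → stop 3 → stop 1 → Hub.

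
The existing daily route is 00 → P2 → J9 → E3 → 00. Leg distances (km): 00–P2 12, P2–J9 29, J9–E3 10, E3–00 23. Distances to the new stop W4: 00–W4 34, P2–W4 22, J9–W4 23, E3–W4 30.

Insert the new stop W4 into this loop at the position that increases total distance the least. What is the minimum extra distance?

Insertion cost between consecutive stops i–j is d(i,W4) + d(W4,j) − d(i,j):
  between 00 and P2: 34 + 22 − 12 = 44
  between P2 and J9: 22 + 23 − 29 = 16
  between J9 and E3: 23 + 30 − 10 = 43
  between E3 and 00: 30 + 34 − 23 = 41
Cheapest insertion is between P2 and J9, adding 16.
New total = 74 + 16 = 90.

+16 km — insert W4 between P2 and J9.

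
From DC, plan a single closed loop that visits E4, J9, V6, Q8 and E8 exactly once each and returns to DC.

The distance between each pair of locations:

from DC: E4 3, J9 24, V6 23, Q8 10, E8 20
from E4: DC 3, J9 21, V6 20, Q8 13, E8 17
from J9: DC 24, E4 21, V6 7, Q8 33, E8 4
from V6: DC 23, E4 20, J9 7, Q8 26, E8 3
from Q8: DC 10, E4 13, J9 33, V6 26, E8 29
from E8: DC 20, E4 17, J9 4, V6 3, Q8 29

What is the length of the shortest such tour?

67 — the shortest possible round trip.

There are 60 distinct closed tours to check (reversals are equivalent).
DC→E4→J9→V6→Q8→E8→DC: 3+21+7+26+29+20 = 106
DC→E4→J9→V6→E8→Q8→DC: 3+21+7+3+29+10 = 73
DC→E4→J9→Q8→V6→E8→DC: 3+21+33+26+3+20 = 106
DC→E4→J9→Q8→E8→V6→DC: 3+21+33+29+3+23 = 112
DC→E4→J9→E8→V6→Q8→DC: 3+21+4+3+26+10 = 67
DC→E4→J9→E8→Q8→V6→DC: 3+21+4+29+26+23 = 106
DC→E4→V6→J9→Q8→E8→DC: 3+20+7+33+29+20 = 112
DC→E4→V6→J9→E8→Q8→DC: 3+20+7+4+29+10 = 73
DC→E4→V6→Q8→J9→E8→DC: 3+20+26+33+4+20 = 106
DC→E4→V6→Q8→E8→J9→DC: 3+20+26+29+4+24 = 106
DC→E4→V6→E8→J9→Q8→DC: 3+20+3+4+33+10 = 73
DC→E4→V6→E8→Q8→J9→DC: 3+20+3+29+33+24 = 112
DC→E4→Q8→J9→V6→E8→DC: 3+13+33+7+3+20 = 79
DC→E4→Q8→J9→E8→V6→DC: 3+13+33+4+3+23 = 79
… (46 more)
The minimum is 67.
One optimal route: DC → E4 → J9 → E8 → V6 → Q8 → DC (or its reverse).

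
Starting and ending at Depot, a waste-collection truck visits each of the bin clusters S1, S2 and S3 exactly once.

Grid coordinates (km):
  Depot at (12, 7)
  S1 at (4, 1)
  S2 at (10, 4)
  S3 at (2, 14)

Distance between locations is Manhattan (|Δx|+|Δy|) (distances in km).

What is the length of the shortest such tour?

There are 3 distinct closed tours to check (reversals are equivalent).
Depot - S1 - S2 - S3 - Depot: 14+9+18+17 = 58
Depot - S1 - S3 - S2 - Depot: 14+15+18+5 = 52
Depot - S2 - S1 - S3 - Depot: 5+9+15+17 = 46
The minimum is 46.
One optimal route: Depot → S2 → S1 → S3 → Depot (or its reverse).

Minimum total distance: 46 km.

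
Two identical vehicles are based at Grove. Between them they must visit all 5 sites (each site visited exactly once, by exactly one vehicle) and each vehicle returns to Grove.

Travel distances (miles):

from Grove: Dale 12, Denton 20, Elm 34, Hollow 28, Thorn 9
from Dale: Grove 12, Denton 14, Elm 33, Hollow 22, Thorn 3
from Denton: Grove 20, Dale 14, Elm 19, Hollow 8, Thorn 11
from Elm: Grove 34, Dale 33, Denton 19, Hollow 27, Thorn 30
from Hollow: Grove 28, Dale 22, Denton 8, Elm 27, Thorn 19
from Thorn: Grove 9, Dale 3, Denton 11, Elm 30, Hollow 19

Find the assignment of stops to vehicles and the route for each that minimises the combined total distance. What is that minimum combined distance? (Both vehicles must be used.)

There are 2^4 − 1 = 15 ways to divide the 5 stops into two non-empty groups. For each, the best each vehicle can do is its own shortest tour through its group:
  {Dale} + {Denton, Elm, Hollow, Thorn}: 24 + 89 = 113
  {Denton} + {Dale, Elm, Hollow, Thorn}: 40 + 95 = 135
  {Dale, Denton} + {Elm, Hollow, Thorn}: 46 + 89 = 135
  {Elm} + {Dale, Denton, Hollow, Thorn}: 68 + 62 = 130
  {Dale, Elm} + {Denton, Hollow, Thorn}: 79 + 56 = 135
  {Denton, Elm} + {Dale, Hollow, Thorn}: 73 + 62 = 135
  … (15 splits in total)
Best: vehicle 1 Grove → Dale → Grove = 24; vehicle 2 Grove → Elm → Denton → Hollow → Thorn → Grove = 89; combined 113.

Minimum combined distance: 113 miles.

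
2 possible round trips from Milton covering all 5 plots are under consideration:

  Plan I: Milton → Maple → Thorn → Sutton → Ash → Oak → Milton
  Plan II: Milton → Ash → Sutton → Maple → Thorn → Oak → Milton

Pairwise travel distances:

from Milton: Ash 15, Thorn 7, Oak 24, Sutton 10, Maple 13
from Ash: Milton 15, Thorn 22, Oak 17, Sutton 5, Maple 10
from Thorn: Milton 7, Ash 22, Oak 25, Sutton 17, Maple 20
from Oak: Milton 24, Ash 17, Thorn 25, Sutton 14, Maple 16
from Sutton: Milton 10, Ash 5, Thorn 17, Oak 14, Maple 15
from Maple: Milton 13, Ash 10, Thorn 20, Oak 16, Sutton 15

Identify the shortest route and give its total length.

Plan I: 13 + 20 + 17 + 5 + 17 + 24 = 96
Plan II: 15 + 5 + 15 + 20 + 25 + 24 = 104

96 — Plan I is the shortest.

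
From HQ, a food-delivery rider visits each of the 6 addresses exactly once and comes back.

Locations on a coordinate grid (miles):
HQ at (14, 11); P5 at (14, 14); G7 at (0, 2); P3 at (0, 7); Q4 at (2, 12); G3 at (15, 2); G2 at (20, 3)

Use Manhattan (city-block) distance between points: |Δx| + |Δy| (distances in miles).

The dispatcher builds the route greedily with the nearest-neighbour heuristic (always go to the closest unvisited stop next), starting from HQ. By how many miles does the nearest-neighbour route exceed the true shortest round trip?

HQ: P5=3, G3=10, Q4=13, G2=14, P3=18, G7=23 ⇒ P5
P5: G3=13, Q4=14, G2=17, P3=21, G7=26 ⇒ G3
G3: G2=6, G7=15, P3=20, Q4=23 ⇒ G2
G2: G7=21, P3=24, Q4=27 ⇒ G7
G7: P3=5, Q4=12 ⇒ P3
P3: Q4=7 ⇒ Q4
NN route HQ → P5 → G3 → G2 → G7 → P3 → Q4 → HQ costs 68.
Optimal: HQ → P5 → Q4 → P3 → G7 → G3 → G2 → HQ costs 64 (by enumerating all 360 distinct tours).
Excess = 68 − 64 = 4.

Excess over optimum: 4 miles.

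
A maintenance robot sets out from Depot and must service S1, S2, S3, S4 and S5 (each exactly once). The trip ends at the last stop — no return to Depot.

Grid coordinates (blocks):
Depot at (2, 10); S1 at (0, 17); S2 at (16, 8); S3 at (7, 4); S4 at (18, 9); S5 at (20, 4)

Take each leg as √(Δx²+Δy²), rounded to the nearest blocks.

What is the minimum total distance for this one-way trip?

There are 5! = 120 possible orderings.
Depot - S1 - S2 - S3 - S4 - S5: 7+18+10+12+5 = 52
Depot - S1 - S2 - S3 - S5 - S4: 7+18+10+13+5 = 53
Depot - S1 - S2 - S4 - S3 - S5: 7+18+2+12+13 = 52
Depot - S1 - S2 - S4 - S5 - S3: 7+18+2+5+13 = 45
Depot - S1 - S2 - S5 - S3 - S4: 7+18+6+13+12 = 56
Depot - S1 - S2 - S5 - S4 - S3: 7+18+6+5+12 = 48
Depot - S1 - S3 - S2 - S4 - S5: 7+15+10+2+5 = 39
Depot - S1 - S3 - S2 - S5 - S4: 7+15+10+6+5 = 43
Depot - S1 - S3 - S4 - S2 - S5: 7+15+12+2+6 = 42
Depot - S1 - S3 - S4 - S5 - S2: 7+15+12+5+6 = 45
Depot - S1 - S3 - S5 - S2 - S4: 7+15+13+6+2 = 43
Depot - S1 - S3 - S5 - S4 - S2: 7+15+13+5+2 = 42
Depot - S1 - S4 - S2 - S3 - S5: 7+20+2+10+13 = 52
Depot - S1 - S4 - S2 - S5 - S3: 7+20+2+6+13 = 48
… (106 more)
The minimum is 39.
One shortest path: Depot → S1 → S3 → S2 → S4 → S5.

39 blocks — the minimum one-way total.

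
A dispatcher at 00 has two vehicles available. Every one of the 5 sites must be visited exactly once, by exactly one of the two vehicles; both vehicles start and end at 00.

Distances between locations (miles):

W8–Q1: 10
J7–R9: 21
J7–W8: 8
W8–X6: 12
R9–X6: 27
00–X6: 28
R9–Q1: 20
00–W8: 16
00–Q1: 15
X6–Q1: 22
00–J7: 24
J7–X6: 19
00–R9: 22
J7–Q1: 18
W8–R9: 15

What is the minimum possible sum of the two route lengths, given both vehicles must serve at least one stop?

Check every non-empty split of the stops between the two vehicles; for each half take its own optimal tour:
  {J7} + {W8, R9, X6, Q1}: 48 + 86 = 134
  {W8} + {J7, R9, X6, Q1}: 32 + 99 = 131
  {J7, W8} + {R9, X6, Q1}: 48 + 86 = 134
  {R9} + {J7, W8, X6, Q1}: 44 + 80 = 124
  {J7, R9} + {W8, X6, Q1}: 67 + 65 = 132
  {W8, R9} + {J7, X6, Q1}: 53 + 80 = 133
  … (15 splits in total)
  {J7, W8, R9, X6} + {Q1}: 90 + 30 = 120  ← best
Best: vehicle 1 00 → W8 → X6 → J7 → R9 → 00 = 90; vehicle 2 00 → Q1 → 00 = 30; combined 120.

120 miles — the smallest possible combined total.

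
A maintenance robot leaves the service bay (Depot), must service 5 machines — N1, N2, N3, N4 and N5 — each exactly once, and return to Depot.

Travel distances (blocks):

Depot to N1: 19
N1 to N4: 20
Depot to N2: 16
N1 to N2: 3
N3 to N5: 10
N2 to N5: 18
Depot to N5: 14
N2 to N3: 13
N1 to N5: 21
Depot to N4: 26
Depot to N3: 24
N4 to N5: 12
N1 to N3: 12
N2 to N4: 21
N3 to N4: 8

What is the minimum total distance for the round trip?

There are 60 distinct closed tours to check (reversals are equivalent).
Depot - N1 - N2 - N3 - N4 - N5 - Depot: 19+3+13+8+12+14 = 69
Depot - N1 - N2 - N3 - N5 - N4 - Depot: 19+3+13+10+12+26 = 83
Depot - N1 - N2 - N4 - N3 - N5 - Depot: 19+3+21+8+10+14 = 75
Depot - N1 - N2 - N4 - N5 - N3 - Depot: 19+3+21+12+10+24 = 89
Depot - N1 - N2 - N5 - N3 - N4 - Depot: 19+3+18+10+8+26 = 84
Depot - N1 - N2 - N5 - N4 - N3 - Depot: 19+3+18+12+8+24 = 84
Depot - N1 - N3 - N2 - N4 - N5 - Depot: 19+12+13+21+12+14 = 91
Depot - N1 - N3 - N2 - N5 - N4 - Depot: 19+12+13+18+12+26 = 100
Depot - N1 - N3 - N4 - N2 - N5 - Depot: 19+12+8+21+18+14 = 92
Depot - N1 - N3 - N4 - N5 - N2 - Depot: 19+12+8+12+18+16 = 85
Depot - N1 - N3 - N5 - N2 - N4 - Depot: 19+12+10+18+21+26 = 106
Depot - N1 - N3 - N5 - N4 - N2 - Depot: 19+12+10+12+21+16 = 90
Depot - N1 - N4 - N2 - N3 - N5 - Depot: 19+20+21+13+10+14 = 97
Depot - N1 - N4 - N2 - N5 - N3 - Depot: 19+20+21+18+10+24 = 112
… (46 more)
Depot - N2 - N1 - N3 - N4 - N5 - Depot: 16+3+12+8+12+14 = 65  ← best
The minimum is 65.
One optimal route: Depot → N2 → N1 → N3 → N4 → N5 → Depot (or its reverse).

Minimum total distance: 65 blocks.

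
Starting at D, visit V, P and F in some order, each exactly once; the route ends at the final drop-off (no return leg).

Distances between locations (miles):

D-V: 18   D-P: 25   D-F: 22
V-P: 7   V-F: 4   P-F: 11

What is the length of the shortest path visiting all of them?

There are 3! = 6 possible orderings.
D→V→P→F: 18+7+11 = 36
D→V→F→P: 18+4+11 = 33
D→P→V→F: 25+7+4 = 36
D→P→F→V: 25+11+4 = 40
D→F→V→P: 22+4+7 = 33
D→F→P→V: 22+11+7 = 40
The minimum is 33.
One shortest path: D → V → F → P.

33 miles — the minimum one-way total.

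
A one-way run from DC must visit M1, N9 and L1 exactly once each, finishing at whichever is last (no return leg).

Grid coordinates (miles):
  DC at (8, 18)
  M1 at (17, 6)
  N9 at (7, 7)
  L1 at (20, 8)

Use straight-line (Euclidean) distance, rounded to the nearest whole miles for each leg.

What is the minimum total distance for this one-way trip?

25 miles — the minimum one-way total.

There are 3! = 6 possible orderings.
DC→M1→N9→L1: 15+10+13 = 38
DC→M1→L1→N9: 15+4+13 = 32
DC→N9→M1→L1: 11+10+4 = 25
DC→N9→L1→M1: 11+13+4 = 28
DC→L1→M1→N9: 16+4+10 = 30
DC→L1→N9→M1: 16+13+10 = 39
The minimum is 25.
One shortest path: DC → N9 → M1 → L1.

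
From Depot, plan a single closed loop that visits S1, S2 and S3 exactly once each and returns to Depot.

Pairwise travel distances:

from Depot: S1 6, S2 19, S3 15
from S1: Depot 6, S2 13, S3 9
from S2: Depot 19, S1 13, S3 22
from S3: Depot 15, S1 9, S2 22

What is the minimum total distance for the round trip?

56 — the shortest possible round trip.

There are 3 distinct closed tours to check (reversals are equivalent).
Depot-S1-S2-S3-Depot: 6+13+22+15 = 56
Depot-S1-S3-S2-Depot: 6+9+22+19 = 56
Depot-S2-S1-S3-Depot: 19+13+9+15 = 56
The minimum is 56.
One optimal route: Depot → S1 → S2 → S3 → Depot (or its reverse).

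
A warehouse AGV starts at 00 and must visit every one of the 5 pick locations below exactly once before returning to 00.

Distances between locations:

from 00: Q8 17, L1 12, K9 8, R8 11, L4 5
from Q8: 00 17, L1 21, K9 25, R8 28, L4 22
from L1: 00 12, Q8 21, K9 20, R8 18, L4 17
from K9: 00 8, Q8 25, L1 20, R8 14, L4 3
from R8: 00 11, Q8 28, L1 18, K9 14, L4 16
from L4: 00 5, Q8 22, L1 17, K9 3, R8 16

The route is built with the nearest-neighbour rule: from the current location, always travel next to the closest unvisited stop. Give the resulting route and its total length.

From 00: distances to unvisited — L4=5, K9=8, R8=11, L1=12, Q8=17. Nearest is L4 (5).
From L4: distances to unvisited — K9=3, R8=16, L1=17, Q8=22. Nearest is K9 (3).
From K9: distances to unvisited — R8=14, L1=20, Q8=25. Nearest is R8 (14).
From R8: distances to unvisited — L1=18, Q8=28. Nearest is L1 (18).
From L1: distances to unvisited — Q8=21. Nearest is Q8 (21).
Return Q8→00: 17.
Total = 5 + 3 + 14 + 18 + 21 + 17 = 78.

Nearest-neighbour total = 78; route 00 → L4 → K9 → R8 → L1 → Q8 → 00.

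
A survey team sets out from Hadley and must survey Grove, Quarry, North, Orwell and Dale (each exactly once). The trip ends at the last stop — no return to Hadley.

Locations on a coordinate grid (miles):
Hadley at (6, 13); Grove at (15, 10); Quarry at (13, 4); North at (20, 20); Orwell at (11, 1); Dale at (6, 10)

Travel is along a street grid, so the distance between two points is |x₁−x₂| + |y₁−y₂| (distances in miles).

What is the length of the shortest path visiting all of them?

There are 5! = 120 possible orderings.
Hadley - Grove - Quarry - North - Orwell - Dale: 12+8+23+28+14 = 85
Hadley - Grove - Quarry - North - Dale - Orwell: 12+8+23+24+14 = 81
Hadley - Grove - Quarry - Orwell - North - Dale: 12+8+5+28+24 = 77
Hadley - Grove - Quarry - Orwell - Dale - North: 12+8+5+14+24 = 63
Hadley - Grove - Quarry - Dale - North - Orwell: 12+8+13+24+28 = 85
Hadley - Grove - Quarry - Dale - Orwell - North: 12+8+13+14+28 = 75
Hadley - Grove - North - Quarry - Orwell - Dale: 12+15+23+5+14 = 69
Hadley - Grove - North - Quarry - Dale - Orwell: 12+15+23+13+14 = 77
Hadley - Grove - North - Orwell - Quarry - Dale: 12+15+28+5+13 = 73
Hadley - Grove - North - Orwell - Dale - Quarry: 12+15+28+14+13 = 82
Hadley - Grove - North - Dale - Quarry - Orwell: 12+15+24+13+5 = 69
Hadley - Grove - North - Dale - Orwell - Quarry: 12+15+24+14+5 = 70
Hadley - Grove - Orwell - Quarry - North - Dale: 12+13+5+23+24 = 77
Hadley - Grove - Orwell - Quarry - Dale - North: 12+13+5+13+24 = 67
… (106 more)
Hadley - Dale - Orwell - Quarry - Grove - North: 3+14+5+8+15 = 45  ← best
The minimum is 45.
One shortest path: Hadley → Dale → Orwell → Quarry → Grove → North.

Shortest open route: 45 miles.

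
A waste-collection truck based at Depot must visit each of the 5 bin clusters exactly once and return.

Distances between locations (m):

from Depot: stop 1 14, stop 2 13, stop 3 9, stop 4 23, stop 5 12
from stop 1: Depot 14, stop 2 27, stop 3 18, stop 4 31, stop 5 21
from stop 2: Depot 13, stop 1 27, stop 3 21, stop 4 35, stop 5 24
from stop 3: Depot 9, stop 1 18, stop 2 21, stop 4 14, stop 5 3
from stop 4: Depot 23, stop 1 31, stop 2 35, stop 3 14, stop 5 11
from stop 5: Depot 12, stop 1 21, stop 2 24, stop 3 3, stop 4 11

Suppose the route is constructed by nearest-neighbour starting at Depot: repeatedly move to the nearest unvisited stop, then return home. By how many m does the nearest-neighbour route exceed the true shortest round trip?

Depot: stop 3=9, stop 5=12, stop 2=13, stop 1=14, stop 4=23 ⇒ stop 3
stop 3: stop 5=3, stop 4=14, stop 1=18, stop 2=21 ⇒ stop 5
stop 5: stop 4=11, stop 1=21, stop 2=24 ⇒ stop 4
stop 4: stop 1=31, stop 2=35 ⇒ stop 1
stop 1: stop 2=27 ⇒ stop 2
NN route Depot → stop 3 → stop 5 → stop 4 → stop 1 → stop 2 → Depot costs 94.
Optimal: Depot → stop 1 → stop 4 → stop 5 → stop 3 → stop 2 → Depot costs 93 (by enumerating all 60 distinct tours).
Excess = 94 − 93 = 1.

Excess over optimum: 1 m.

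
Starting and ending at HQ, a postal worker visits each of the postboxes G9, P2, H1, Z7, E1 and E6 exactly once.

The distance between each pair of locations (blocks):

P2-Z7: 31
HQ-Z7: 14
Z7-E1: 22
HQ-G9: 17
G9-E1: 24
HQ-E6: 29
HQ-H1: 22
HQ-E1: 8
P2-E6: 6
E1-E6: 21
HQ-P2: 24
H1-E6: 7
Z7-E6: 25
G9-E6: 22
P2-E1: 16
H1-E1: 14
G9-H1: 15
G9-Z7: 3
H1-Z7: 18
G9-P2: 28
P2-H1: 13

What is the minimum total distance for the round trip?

Shortest round trip = 69 blocks.

With 6 stops there are 6!/2 = 360 distinct round trips (a route and its reverse cost the same).
HQ - G9 - P2 - H1 - Z7 - E1 - E6 - HQ: 17+28+13+18+22+21+29 = 148
HQ - G9 - P2 - H1 - Z7 - E6 - E1 - HQ: 17+28+13+18+25+21+8 = 130
HQ - G9 - P2 - H1 - E1 - Z7 - E6 - HQ: 17+28+13+14+22+25+29 = 148
HQ - G9 - P2 - H1 - E1 - E6 - Z7 - HQ: 17+28+13+14+21+25+14 = 132
HQ - G9 - P2 - H1 - E6 - Z7 - E1 - HQ: 17+28+13+7+25+22+8 = 120
HQ - G9 - P2 - H1 - E6 - E1 - Z7 - HQ: 17+28+13+7+21+22+14 = 122
HQ - G9 - P2 - Z7 - H1 - E1 - E6 - HQ: 17+28+31+18+14+21+29 = 158
HQ - G9 - P2 - Z7 - H1 - E6 - E1 - HQ: 17+28+31+18+7+21+8 = 130
… (352 more)
HQ - Z7 - G9 - H1 - E6 - P2 - E1 - HQ: 14+3+15+7+6+16+8 = 69  ← best
The minimum is 69.
One optimal route: HQ → Z7 → G9 → H1 → E6 → P2 → E1 → HQ (or its reverse).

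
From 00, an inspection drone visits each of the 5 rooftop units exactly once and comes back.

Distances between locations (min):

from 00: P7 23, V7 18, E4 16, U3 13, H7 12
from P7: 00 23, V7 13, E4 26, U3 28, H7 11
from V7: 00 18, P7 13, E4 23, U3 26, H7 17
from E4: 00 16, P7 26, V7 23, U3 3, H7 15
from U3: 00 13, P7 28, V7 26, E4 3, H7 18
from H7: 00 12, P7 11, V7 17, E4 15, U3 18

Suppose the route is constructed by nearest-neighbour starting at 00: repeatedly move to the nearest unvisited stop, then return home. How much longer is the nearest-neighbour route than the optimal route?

From 00: H7=12, U3=13, E4=16, V7=18, P7=23 → choose H7 (12).
From H7: P7=11, E4=15, V7=17, U3=18 → choose P7 (11).
From P7: V7=13, E4=26, U3=28 → choose V7 (13).
From V7: E4=23, U3=26 → choose E4 (23).
From E4: U3=3 → choose U3 (3).
NN route 00 → H7 → P7 → V7 → E4 → U3 → 00 costs 75.
Optimal: 00 → V7 → P7 → H7 → E4 → U3 → 00 costs 73 (by enumerating all 60 distinct tours).
Excess = 75 − 73 = 2.

2 min longer than the optimal tour.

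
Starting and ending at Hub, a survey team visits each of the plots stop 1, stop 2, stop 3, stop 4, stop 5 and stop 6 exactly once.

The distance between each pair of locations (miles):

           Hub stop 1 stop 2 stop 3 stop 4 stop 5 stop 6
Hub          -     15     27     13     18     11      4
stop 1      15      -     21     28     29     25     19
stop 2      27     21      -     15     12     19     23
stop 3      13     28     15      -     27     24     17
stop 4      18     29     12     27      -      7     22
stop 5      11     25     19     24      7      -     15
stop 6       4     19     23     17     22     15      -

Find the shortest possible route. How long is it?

There are 360 distinct closed tours to check (reversals are equivalent).
Hub - stop 1 - stop 2 - stop 3 - stop 4 - stop 5 - stop 6 - Hub: 15+21+15+27+7+15+4 = 104
Hub - stop 1 - stop 2 - stop 3 - stop 4 - stop 6 - stop 5 - Hub: 15+21+15+27+22+15+11 = 126
Hub - stop 1 - stop 2 - stop 3 - stop 5 - stop 4 - stop 6 - Hub: 15+21+15+24+7+22+4 = 108
Hub - stop 1 - stop 2 - stop 3 - stop 5 - stop 6 - stop 4 - Hub: 15+21+15+24+15+22+18 = 130
Hub - stop 1 - stop 2 - stop 3 - stop 6 - stop 4 - stop 5 - Hub: 15+21+15+17+22+7+11 = 108
Hub - stop 1 - stop 2 - stop 3 - stop 6 - stop 5 - stop 4 - Hub: 15+21+15+17+15+7+18 = 108
Hub - stop 1 - stop 2 - stop 4 - stop 3 - stop 5 - stop 6 - Hub: 15+21+12+27+24+15+4 = 118
Hub - stop 1 - stop 2 - stop 4 - stop 3 - stop 6 - stop 5 - Hub: 15+21+12+27+17+15+11 = 118
… (352 more)
Hub - stop 1 - stop 5 - stop 4 - stop 2 - stop 3 - stop 6 - Hub: 15+25+7+12+15+17+4 = 95  ← best
The minimum is 95.
One optimal route: Hub → stop 1 → stop 5 → stop 4 → stop 2 → stop 3 → stop 6 → Hub (or its reverse).

Shortest round trip = 95 miles.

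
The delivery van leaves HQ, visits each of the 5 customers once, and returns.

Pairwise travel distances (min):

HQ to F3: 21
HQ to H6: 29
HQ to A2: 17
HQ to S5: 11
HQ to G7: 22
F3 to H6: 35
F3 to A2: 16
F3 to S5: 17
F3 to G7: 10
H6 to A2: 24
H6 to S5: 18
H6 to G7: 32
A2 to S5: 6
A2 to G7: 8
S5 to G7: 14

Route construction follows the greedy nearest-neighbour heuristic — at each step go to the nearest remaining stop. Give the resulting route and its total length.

Total distance 99 min via the nearest-neighbour route HQ → S5 → A2 → G7 → F3 → H6 → HQ.

HQ → [S5:11 / A2:17 / F3:21 / G7:22 / H6:29] → S5 (11)
S5 → [A2:6 / G7:14 / F3:17 / H6:18] → A2 (6)
A2 → [G7:8 / F3:16 / H6:24] → G7 (8)
G7 → [F3:10 / H6:32] → F3 (10)
F3 → [H6:35] → H6 (35)
Return H6→HQ: 29.
Total = 11 + 6 + 8 + 10 + 35 + 29 = 99.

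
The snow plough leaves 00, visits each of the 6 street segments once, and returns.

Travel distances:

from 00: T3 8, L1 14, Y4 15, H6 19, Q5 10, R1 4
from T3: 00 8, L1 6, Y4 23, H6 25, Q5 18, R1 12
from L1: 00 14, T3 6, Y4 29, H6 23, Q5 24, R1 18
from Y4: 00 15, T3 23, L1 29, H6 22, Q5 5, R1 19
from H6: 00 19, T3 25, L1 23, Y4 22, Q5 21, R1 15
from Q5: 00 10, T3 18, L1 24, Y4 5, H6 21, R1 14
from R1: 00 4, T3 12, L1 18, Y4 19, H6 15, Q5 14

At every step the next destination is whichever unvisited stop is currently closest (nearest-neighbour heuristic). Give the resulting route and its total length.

00 → [R1:4 / T3:8 / Q5:10 / L1:14 / Y4:15 / H6:19] → R1 (4)
R1 → [T3:12 / Q5:14 / H6:15 / L1:18 / Y4:19] → T3 (12)
T3 → [L1:6 / Q5:18 / Y4:23 / H6:25] → L1 (6)
L1 → [H6:23 / Q5:24 / Y4:29] → H6 (23)
H6 → [Q5:21 / Y4:22] → Q5 (21)
Q5 → [Y4:5] → Y4 (5)
Return Y4→00: 15.
Total = 4 + 12 + 6 + 23 + 21 + 5 + 15 = 86.

86 along 00 → R1 → T3 → L1 → H6 → Q5 → Y4 → 00.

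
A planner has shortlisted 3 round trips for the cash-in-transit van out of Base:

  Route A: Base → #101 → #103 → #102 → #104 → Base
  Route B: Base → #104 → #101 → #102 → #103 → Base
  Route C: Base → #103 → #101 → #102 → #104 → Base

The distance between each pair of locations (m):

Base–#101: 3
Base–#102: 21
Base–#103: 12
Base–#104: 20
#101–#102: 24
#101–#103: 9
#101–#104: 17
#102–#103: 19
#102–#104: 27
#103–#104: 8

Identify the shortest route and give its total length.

78 m — Route A is the shortest.

Route A: 3 + 9 + 19 + 27 + 20 = 78
Route B: 20 + 17 + 24 + 19 + 12 = 92
Route C: 12 + 9 + 24 + 27 + 20 = 92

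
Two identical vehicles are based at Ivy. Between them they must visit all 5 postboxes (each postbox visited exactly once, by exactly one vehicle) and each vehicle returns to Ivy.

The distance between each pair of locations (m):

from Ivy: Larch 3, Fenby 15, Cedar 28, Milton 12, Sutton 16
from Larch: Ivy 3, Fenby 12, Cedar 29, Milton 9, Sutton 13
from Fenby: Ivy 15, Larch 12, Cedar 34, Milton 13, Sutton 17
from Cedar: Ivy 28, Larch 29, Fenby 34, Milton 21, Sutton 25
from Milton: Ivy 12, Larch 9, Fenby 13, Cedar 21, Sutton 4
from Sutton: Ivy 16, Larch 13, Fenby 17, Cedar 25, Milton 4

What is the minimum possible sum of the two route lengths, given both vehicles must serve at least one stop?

91 m — the smallest possible combined total.

There are 2^4 − 1 = 15 ways to divide the 5 stops into two non-empty groups. For each, the best each vehicle can do is its own shortest tour through its group:
  {Larch} + {Fenby, Cedar, Milton, Sutton}: 6 + 85 = 91
  {Fenby} + {Larch, Cedar, Milton, Sutton}: 30 + 69 = 99
  {Larch, Fenby} + {Cedar, Milton, Sutton}: 30 + 69 = 99
  {Cedar} + {Larch, Fenby, Milton, Sutton}: 56 + 48 = 104
  {Larch, Cedar} + {Fenby, Milton, Sutton}: 60 + 48 = 108
  {Fenby, Cedar} + {Larch, Milton, Sutton}: 77 + 32 = 109
  … (15 splits in total)
Best: vehicle 1 Ivy → Larch → Ivy = 6; vehicle 2 Ivy → Fenby → Milton → Sutton → Cedar → Ivy = 85; combined 91.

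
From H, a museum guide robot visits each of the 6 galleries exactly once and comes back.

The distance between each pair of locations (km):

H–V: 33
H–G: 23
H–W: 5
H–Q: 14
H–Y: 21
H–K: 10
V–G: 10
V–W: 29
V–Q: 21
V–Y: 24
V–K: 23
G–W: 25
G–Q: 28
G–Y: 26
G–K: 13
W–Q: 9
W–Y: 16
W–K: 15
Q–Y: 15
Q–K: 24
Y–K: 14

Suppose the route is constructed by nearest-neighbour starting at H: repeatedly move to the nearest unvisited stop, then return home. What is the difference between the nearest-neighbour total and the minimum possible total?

13 km longer than the optimal tour.

H: W=5, K=10, Q=14, Y=21, G=23, V=33 ⇒ W
W: Q=9, K=15, Y=16, G=25, V=29 ⇒ Q
Q: Y=15, V=21, K=24, G=28 ⇒ Y
Y: K=14, V=24, G=26 ⇒ K
K: G=13, V=23 ⇒ G
G: V=10 ⇒ V
NN route H → W → Q → Y → K → G → V → H costs 99.
Optimal: H → W → Q → Y → V → G → K → H costs 86 (by enumerating all 360 distinct tours).
Excess = 99 − 86 = 13.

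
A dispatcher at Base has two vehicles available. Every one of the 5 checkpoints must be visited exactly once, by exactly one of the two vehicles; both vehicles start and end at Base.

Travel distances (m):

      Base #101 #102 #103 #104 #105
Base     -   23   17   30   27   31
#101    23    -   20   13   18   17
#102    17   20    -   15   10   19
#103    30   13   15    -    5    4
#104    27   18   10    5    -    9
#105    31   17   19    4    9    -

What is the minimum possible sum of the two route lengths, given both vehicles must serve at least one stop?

Check every non-empty split of the stops between the two vehicles; for each half take its own optimal tour:
  {#101} + {#102, #103, #104, #105}: 46 + 67 = 113
  {#102} + {#101, #103, #104, #105}: 34 + 76 = 110
  {#101, #102} + {#103, #104, #105}: 60 + 67 = 127
  {#103} + {#101, #102, #104, #105}: 60 + 76 = 136
  {#101, #103} + {#102, #104, #105}: 66 + 67 = 133
  {#102, #103} + {#101, #104, #105}: 62 + 76 = 138
  … (15 splits in total)
Best: vehicle 1 Base → #102 → Base = 34; vehicle 2 Base → #101 → #103 → #105 → #104 → Base = 76; combined 110.

Minimum combined distance: 110 m.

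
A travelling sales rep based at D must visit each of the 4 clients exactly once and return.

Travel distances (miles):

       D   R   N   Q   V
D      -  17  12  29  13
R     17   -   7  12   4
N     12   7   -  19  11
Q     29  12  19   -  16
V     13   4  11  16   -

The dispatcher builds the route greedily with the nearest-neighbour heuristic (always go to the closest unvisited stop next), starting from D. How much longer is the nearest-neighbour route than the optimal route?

8 miles longer than the optimal tour.

From D: N=12, V=13, R=17, Q=29 → choose N (12).
From N: R=7, V=11, Q=19 → choose R (7).
From R: V=4, Q=12 → choose V (4).
From V: Q=16 → choose Q (16).
NN route D → N → R → V → Q → D costs 68.
Optimal: D → N → R → Q → V → D costs 60 (by enumerating all 12 distinct tours).
Excess = 68 − 60 = 8.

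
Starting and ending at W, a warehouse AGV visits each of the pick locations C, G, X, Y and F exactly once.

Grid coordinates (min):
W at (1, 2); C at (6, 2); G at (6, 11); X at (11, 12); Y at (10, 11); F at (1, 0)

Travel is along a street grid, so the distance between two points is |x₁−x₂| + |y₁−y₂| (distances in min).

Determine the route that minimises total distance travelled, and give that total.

Shortest round trip = 44 min.

With 5 stops there are 5!/2 = 60 distinct round trips (a route and its reverse cost the same).
W - C - G - X - Y - F - W: 5+9+6+2+20+2 = 44
W - C - G - X - F - Y - W: 5+9+6+22+20+18 = 80
W - C - G - Y - X - F - W: 5+9+4+2+22+2 = 44
W - C - G - Y - F - X - W: 5+9+4+20+22+20 = 80
W - C - G - F - X - Y - W: 5+9+16+22+2+18 = 72
W - C - G - F - Y - X - W: 5+9+16+20+2+20 = 72
W - C - X - G - Y - F - W: 5+15+6+4+20+2 = 52
W - C - X - G - F - Y - W: 5+15+6+16+20+18 = 80
W - C - X - Y - G - F - W: 5+15+2+4+16+2 = 44
W - C - X - Y - F - G - W: 5+15+2+20+16+14 = 72
W - C - X - F - G - Y - W: 5+15+22+16+4+18 = 80
W - C - X - F - Y - G - W: 5+15+22+20+4+14 = 80
W - C - Y - G - X - F - W: 5+13+4+6+22+2 = 52
W - C - Y - G - F - X - W: 5+13+4+16+22+20 = 80
… (46 more)
The minimum is 44.
One optimal route: W → C → G → X → Y → F → W (or its reverse).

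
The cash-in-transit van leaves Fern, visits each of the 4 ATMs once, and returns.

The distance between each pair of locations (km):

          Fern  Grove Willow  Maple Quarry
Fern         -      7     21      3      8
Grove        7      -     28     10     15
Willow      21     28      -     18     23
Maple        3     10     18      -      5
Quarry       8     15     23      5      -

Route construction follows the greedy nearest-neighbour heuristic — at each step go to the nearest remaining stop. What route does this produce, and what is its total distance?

At Fern the remaining stops are Maple 3, Grove 7, Quarry 8, Willow 21; go to Maple.
At Maple the remaining stops are Quarry 5, Grove 10, Willow 18; go to Quarry.
At Quarry the remaining stops are Grove 15, Willow 23; go to Grove.
At Grove the remaining stops are Willow 28; go to Willow.
Return Willow→Fern: 21.
Total = 3 + 5 + 15 + 28 + 21 = 72.

72 km along Fern → Maple → Quarry → Grove → Willow → Fern.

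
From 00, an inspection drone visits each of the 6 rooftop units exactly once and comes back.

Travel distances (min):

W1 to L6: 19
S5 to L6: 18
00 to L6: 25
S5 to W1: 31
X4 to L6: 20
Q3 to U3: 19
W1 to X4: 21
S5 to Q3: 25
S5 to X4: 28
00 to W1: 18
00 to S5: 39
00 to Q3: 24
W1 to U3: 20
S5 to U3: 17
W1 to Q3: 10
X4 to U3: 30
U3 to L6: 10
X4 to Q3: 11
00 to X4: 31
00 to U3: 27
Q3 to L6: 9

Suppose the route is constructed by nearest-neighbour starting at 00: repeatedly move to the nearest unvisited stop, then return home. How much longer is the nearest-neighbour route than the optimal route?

4 min longer than the optimal tour.

From 00: W1=18, Q3=24, L6=25, U3=27, X4=31, S5=39 → choose W1 (18).
From W1: Q3=10, L6=19, U3=20, X4=21, S5=31 → choose Q3 (10).
From Q3: L6=9, X4=11, U3=19, S5=25 → choose L6 (9).
From L6: U3=10, S5=18, X4=20 → choose U3 (10).
From U3: S5=17, X4=30 → choose S5 (17).
From S5: X4=28 → choose X4 (28).
NN route 00 → W1 → Q3 → L6 → U3 → S5 → X4 → 00 costs 123.
Optimal: 00 → W1 → Q3 → X4 → S5 → U3 → L6 → 00 costs 119 (by enumerating all 360 distinct tours).
Excess = 123 − 119 = 4.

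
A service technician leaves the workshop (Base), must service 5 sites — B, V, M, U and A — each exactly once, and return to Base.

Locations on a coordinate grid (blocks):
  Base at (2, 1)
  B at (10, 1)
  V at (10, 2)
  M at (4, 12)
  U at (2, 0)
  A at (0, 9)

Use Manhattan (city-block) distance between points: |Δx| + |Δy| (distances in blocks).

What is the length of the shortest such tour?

Minimum total distance: 44 blocks.

There are 60 distinct closed tours to check (reversals are equivalent).
Base→B→V→M→U→A→Base: 8+1+16+14+11+10 = 60
Base→B→V→M→A→U→Base: 8+1+16+7+11+1 = 44
Base→B→V→U→M→A→Base: 8+1+10+14+7+10 = 50
Base→B→V→U→A→M→Base: 8+1+10+11+7+13 = 50
Base→B→V→A→M→U→Base: 8+1+17+7+14+1 = 48
Base→B→V→A→U→M→Base: 8+1+17+11+14+13 = 64
Base→B→M→V→U→A→Base: 8+17+16+10+11+10 = 72
Base→B→M→V→A→U→Base: 8+17+16+17+11+1 = 70
Base→B→M→U→V→A→Base: 8+17+14+10+17+10 = 76
Base→B→M→U→A→V→Base: 8+17+14+11+17+9 = 76
Base→B→M→A→V→U→Base: 8+17+7+17+10+1 = 60
Base→B→M→A→U→V→Base: 8+17+7+11+10+9 = 62
Base→B→U→V→M→A→Base: 8+9+10+16+7+10 = 60
Base→B→U→V→A→M→Base: 8+9+10+17+7+13 = 64
… (46 more)
The minimum is 44.
One optimal route: Base → B → V → M → A → U → Base (or its reverse).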